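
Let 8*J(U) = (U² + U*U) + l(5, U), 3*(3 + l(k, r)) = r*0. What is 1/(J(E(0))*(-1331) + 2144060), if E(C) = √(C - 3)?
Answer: 8/17164459 ≈ 4.6608e-7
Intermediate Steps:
l(k, r) = -3 (l(k, r) = -3 + (r*0)/3 = -3 + (⅓)*0 = -3 + 0 = -3)
E(C) = √(-3 + C)
J(U) = -3/8 + U²/4 (J(U) = ((U² + U*U) - 3)/8 = ((U² + U²) - 3)/8 = (2*U² - 3)/8 = (-3 + 2*U²)/8 = -3/8 + U²/4)
1/(J(E(0))*(-1331) + 2144060) = 1/((-3/8 + (√(-3 + 0))²/4)*(-1331) + 2144060) = 1/((-3/8 + (√(-3))²/4)*(-1331) + 2144060) = 1/((-3/8 + (I*√3)²/4)*(-1331) + 2144060) = 1/((-3/8 + (¼)*(-3))*(-1331) + 2144060) = 1/((-3/8 - ¾)*(-1331) + 2144060) = 1/(-9/8*(-1331) + 2144060) = 1/(11979/8 + 2144060) = 1/(17164459/8) = 8/17164459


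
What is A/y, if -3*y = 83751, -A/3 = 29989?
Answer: 89967/27917 ≈ 3.2227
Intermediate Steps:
A = -89967 (A = -3*29989 = -89967)
y = -27917 (y = -⅓*83751 = -27917)
A/y = -89967/(-27917) = -89967*(-1/27917) = 89967/27917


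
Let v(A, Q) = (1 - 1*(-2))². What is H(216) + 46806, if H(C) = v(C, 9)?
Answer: 46815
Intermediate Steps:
v(A, Q) = 9 (v(A, Q) = (1 + 2)² = 3² = 9)
H(C) = 9
H(216) + 46806 = 9 + 46806 = 46815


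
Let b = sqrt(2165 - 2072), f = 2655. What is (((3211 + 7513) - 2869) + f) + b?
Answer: 10510 + sqrt(93) ≈ 10520.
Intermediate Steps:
b = sqrt(93) ≈ 9.6436
(((3211 + 7513) - 2869) + f) + b = (((3211 + 7513) - 2869) + 2655) + sqrt(93) = ((10724 - 2869) + 2655) + sqrt(93) = (7855 + 2655) + sqrt(93) = 10510 + sqrt(93)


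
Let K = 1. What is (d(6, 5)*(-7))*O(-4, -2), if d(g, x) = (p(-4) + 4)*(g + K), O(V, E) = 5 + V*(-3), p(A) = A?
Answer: 0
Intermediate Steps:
O(V, E) = 5 - 3*V
d(g, x) = 0 (d(g, x) = (-4 + 4)*(g + 1) = 0*(1 + g) = 0)
(d(6, 5)*(-7))*O(-4, -2) = (0*(-7))*(5 - 3*(-4)) = 0*(5 + 12) = 0*17 = 0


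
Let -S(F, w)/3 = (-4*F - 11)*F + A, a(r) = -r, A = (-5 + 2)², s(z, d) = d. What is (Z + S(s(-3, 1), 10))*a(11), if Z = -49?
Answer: 341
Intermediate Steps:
A = 9 (A = (-3)² = 9)
S(F, w) = -27 - 3*F*(-11 - 4*F) (S(F, w) = -3*((-4*F - 11)*F + 9) = -3*((-11 - 4*F)*F + 9) = -3*(F*(-11 - 4*F) + 9) = -3*(9 + F*(-11 - 4*F)) = -27 - 3*F*(-11 - 4*F))
(Z + S(s(-3, 1), 10))*a(11) = (-49 + (-27 + 12*1² + 33*1))*(-1*11) = (-49 + (-27 + 12*1 + 33))*(-11) = (-49 + (-27 + 12 + 33))*(-11) = (-49 + 18)*(-11) = -31*(-11) = 341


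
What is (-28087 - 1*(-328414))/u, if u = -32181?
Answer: -100109/10727 ≈ -9.3324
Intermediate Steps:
(-28087 - 1*(-328414))/u = (-28087 - 1*(-328414))/(-32181) = (-28087 + 328414)*(-1/32181) = 300327*(-1/32181) = -100109/10727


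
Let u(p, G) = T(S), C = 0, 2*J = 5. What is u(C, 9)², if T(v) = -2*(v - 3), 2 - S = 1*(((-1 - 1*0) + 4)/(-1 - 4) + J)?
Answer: 841/25 ≈ 33.640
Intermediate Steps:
J = 5/2 (J = (½)*5 = 5/2 ≈ 2.5000)
S = ⅒ (S = 2 - (((-1 - 1*0) + 4)/(-1 - 4) + 5/2) = 2 - (((-1 + 0) + 4)/(-5) + 5/2) = 2 - ((-1 + 4)*(-⅕) + 5/2) = 2 - (3*(-⅕) + 5/2) = 2 - (-⅗ + 5/2) = 2 - 19/10 = ⅒ ≈ 0.10000)
T(v) = 6 - 2*v (T(v) = -2*(-3 + v) = 6 - 2*v)
u(p, G) = 29/5 (u(p, G) = 6 - 2*⅒ = 6 - ⅕ = 29/5)
u(C, 9)² = (29/5)² = 841/25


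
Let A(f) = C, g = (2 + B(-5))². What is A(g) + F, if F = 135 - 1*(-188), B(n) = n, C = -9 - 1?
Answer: 313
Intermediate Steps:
C = -10
F = 323 (F = 135 + 188 = 323)
g = 9 (g = (2 - 5)² = (-3)² = 9)
A(f) = -10
A(g) + F = -10 + 323 = 313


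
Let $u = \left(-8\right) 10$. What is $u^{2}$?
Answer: $6400$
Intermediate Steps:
$u = -80$
$u^{2} = \left(-80\right)^{2} = 6400$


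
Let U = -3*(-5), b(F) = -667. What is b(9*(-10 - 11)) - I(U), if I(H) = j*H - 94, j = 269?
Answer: -4608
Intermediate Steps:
U = 15
I(H) = -94 + 269*H (I(H) = 269*H - 94 = -94 + 269*H)
b(9*(-10 - 11)) - I(U) = -667 - (-94 + 269*15) = -667 - (-94 + 4035) = -667 - 1*3941 = -667 - 3941 = -4608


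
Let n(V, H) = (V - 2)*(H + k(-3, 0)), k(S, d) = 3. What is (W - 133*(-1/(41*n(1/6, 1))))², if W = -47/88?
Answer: 12411529/13017664 ≈ 0.95344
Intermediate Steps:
n(V, H) = (-2 + V)*(3 + H) (n(V, H) = (V - 2)*(H + 3) = (-2 + V)*(3 + H))
W = -47/88 (W = -47*1/88 = -47/88 ≈ -0.53409)
(W - 133*(-1/(41*n(1/6, 1))))² = (-47/88 - 133*(-1/(41*(-6 - 2*1 + 3/6 + 1/6))))² = (-47/88 - 133*(-1/(41*(-6 - 2 + 3*(⅙) + 1*(⅙)))))² = (-47/88 - 133*(-1/(41*(-6 - 2 + ½ + ⅙))))² = (-47/88 - 133/((-41*(-22/3))))² = (-47/88 - 133/902/3)² = (-47/88 - 133*3/902)² = (-47/88 - 399/902)² = (-3523/3608)² = 12411529/13017664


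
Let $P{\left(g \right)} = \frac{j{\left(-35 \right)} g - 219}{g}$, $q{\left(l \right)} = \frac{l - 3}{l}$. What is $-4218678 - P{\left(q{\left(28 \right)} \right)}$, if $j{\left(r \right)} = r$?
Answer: $- \frac{105459943}{25} \approx -4.2184 \cdot 10^{6}$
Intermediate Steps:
$q{\left(l \right)} = \frac{-3 + l}{l}$
$P{\left(g \right)} = \frac{-219 - 35 g}{g}$ ($P{\left(g \right)} = \frac{- 35 g - 219}{g} = \frac{-219 - 35 g}{g}$)
$-4218678 - P{\left(q{\left(28 \right)} \right)} = -4218678 - \left(-35 - \frac{219}{\frac{1}{28} \left(-3 + 28\right)}\right) = -4218678 - \left(-35 - \frac{219}{\frac{1}{28} \cdot 25}\right) = -4218678 - \left(-35 - \frac{219}{\frac{25}{28}}\right) = -4218678 - \left(-35 - \frac{6132}{25}\right) = -4218678 - - \frac{7007}{25} = -4218678 + \frac{7007}{25} = - \frac{105459943}{25}$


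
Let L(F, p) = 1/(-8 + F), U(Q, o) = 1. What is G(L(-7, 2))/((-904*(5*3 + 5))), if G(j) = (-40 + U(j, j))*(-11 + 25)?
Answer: 273/9040 ≈ 0.030199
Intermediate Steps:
G(j) = -546 (G(j) = (-40 + 1)*(-11 + 25) = -39*14 = -546)
G(L(-7, 2))/((-904*(5*3 + 5))) = -546*(-1/(904*(5*3 + 5))) = -546*(-1/(904*(15 + 5))) = -546/((-904*20)) = -546/(-18080) = -546*(-1/18080) = 273/9040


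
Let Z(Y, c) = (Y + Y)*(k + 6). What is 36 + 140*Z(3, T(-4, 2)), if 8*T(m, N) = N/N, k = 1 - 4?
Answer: 2556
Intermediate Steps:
k = -3
T(m, N) = 1/8 (T(m, N) = (N/N)/8 = (1/8)*1 = 1/8)
Z(Y, c) = 6*Y (Z(Y, c) = (Y + Y)*(-3 + 6) = (2*Y)*3 = 6*Y)
36 + 140*Z(3, T(-4, 2)) = 36 + 140*(6*3) = 36 + 140*18 = 36 + 2520 = 2556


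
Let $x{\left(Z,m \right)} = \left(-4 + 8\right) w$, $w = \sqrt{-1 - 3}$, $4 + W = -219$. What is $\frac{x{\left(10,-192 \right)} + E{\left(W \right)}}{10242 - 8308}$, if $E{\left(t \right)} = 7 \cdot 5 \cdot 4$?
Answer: $\frac{70}{967} + \frac{4 i}{967} \approx 0.072389 + 0.0041365 i$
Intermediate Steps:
$W = -223$ ($W = -4 - 219 = -223$)
$w = 2 i$ ($w = \sqrt{-4} = 2 i \approx 2.0 i$)
$E{\left(t \right)} = 140$ ($E{\left(t \right)} = 35 \cdot 4 = 140$)
$x{\left(Z,m \right)} = 8 i$ ($x{\left(Z,m \right)} = \left(-4 + 8\right) 2 i = 4 \cdot 2 i = 8 i$)
$\frac{x{\left(10,-192 \right)} + E{\left(W \right)}}{10242 - 8308} = \frac{8 i + 140}{10242 - 8308} = \frac{140 + 8 i}{1934} = \left(140 + 8 i\right) \frac{1}{1934} = \frac{70}{967} + \frac{4 i}{967}$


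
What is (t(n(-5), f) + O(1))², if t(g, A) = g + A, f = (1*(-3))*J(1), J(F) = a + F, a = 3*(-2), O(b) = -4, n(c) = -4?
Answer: 49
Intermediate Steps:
a = -6
J(F) = -6 + F
f = 15 (f = (1*(-3))*(-6 + 1) = -3*(-5) = 15)
t(g, A) = A + g
(t(n(-5), f) + O(1))² = ((15 - 4) - 4)² = (11 - 4)² = 7² = 49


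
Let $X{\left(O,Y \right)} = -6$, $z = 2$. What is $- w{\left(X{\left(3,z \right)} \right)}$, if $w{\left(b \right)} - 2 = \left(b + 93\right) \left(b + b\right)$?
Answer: $1042$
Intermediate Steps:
$w{\left(b \right)} = 2 + 2 b \left(93 + b\right)$ ($w{\left(b \right)} = 2 + \left(b + 93\right) \left(b + b\right) = 2 + \left(93 + b\right) 2 b = 2 + 2 b \left(93 + b\right)$)
$- w{\left(X{\left(3,z \right)} \right)} = - (2 + 2 \left(-6\right)^{2} + 186 \left(-6\right)) = - (2 + 2 \cdot 36 - 1116) = - (2 + 72 - 1116) = \left(-1\right) \left(-1042\right) = 1042$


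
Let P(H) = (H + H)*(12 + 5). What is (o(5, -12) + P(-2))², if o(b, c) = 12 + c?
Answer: 4624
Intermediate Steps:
P(H) = 34*H (P(H) = (2*H)*17 = 34*H)
(o(5, -12) + P(-2))² = ((12 - 12) + 34*(-2))² = (0 - 68)² = (-68)² = 4624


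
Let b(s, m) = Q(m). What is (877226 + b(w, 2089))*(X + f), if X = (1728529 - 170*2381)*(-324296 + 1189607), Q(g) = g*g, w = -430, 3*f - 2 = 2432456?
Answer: 6003545389958060645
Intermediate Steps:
f = 2432458/3 (f = ⅔ + (⅓)*2432456 = ⅔ + 2432456/3 = 2432458/3 ≈ 8.1082e+5)
Q(g) = g²
b(s, m) = m²
X = 1145463224049 (X = (1728529 - 404770)*865311 = 1323759*865311 = 1145463224049)
(877226 + b(w, 2089))*(X + f) = (877226 + 2089²)*(1145463224049 + 2432458/3) = (877226 + 4363921)*(3436392104605/3) = 5241147*(3436392104605/3) = 6003545389958060645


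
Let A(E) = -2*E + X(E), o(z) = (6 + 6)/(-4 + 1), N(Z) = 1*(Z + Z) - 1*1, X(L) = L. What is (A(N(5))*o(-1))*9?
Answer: 324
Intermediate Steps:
N(Z) = -1 + 2*Z (N(Z) = 1*(2*Z) - 1 = 2*Z - 1 = -1 + 2*Z)
o(z) = -4 (o(z) = 12/(-3) = 12*(-1/3) = -4)
A(E) = -E (A(E) = -2*E + E = -E)
(A(N(5))*o(-1))*9 = (-(-1 + 2*5)*(-4))*9 = (-(-1 + 10)*(-4))*9 = (-1*9*(-4))*9 = -9*(-4)*9 = 36*9 = 324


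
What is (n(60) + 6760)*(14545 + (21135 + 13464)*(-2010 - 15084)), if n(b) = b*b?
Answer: -6127119083960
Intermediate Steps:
n(b) = b**2
(n(60) + 6760)*(14545 + (21135 + 13464)*(-2010 - 15084)) = (60**2 + 6760)*(14545 + (21135 + 13464)*(-2010 - 15084)) = (3600 + 6760)*(14545 + 34599*(-17094)) = 10360*(14545 - 591435306) = 10360*(-591420761) = -6127119083960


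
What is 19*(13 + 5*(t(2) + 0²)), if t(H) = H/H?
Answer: 342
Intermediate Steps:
t(H) = 1
19*(13 + 5*(t(2) + 0²)) = 19*(13 + 5*(1 + 0²)) = 19*(13 + 5*(1 + 0)) = 19*(13 + 5*1) = 19*(13 + 5) = 19*18 = 342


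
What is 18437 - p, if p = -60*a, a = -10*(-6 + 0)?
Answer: 22037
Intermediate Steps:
a = 60 (a = -10*(-6) = 60)
p = -3600 (p = -60*60 = -3600)
18437 - p = 18437 - 1*(-3600) = 18437 + 3600 = 22037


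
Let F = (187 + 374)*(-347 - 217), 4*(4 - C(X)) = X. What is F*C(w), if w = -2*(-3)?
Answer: -791010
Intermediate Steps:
w = 6
C(X) = 4 - X/4
F = -316404 (F = 561*(-564) = -316404)
F*C(w) = -316404*(4 - ¼*6) = -316404*(4 - 3/2) = -316404*5/2 = -791010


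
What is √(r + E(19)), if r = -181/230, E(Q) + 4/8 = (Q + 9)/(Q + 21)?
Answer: 3*I*√138/46 ≈ 0.76613*I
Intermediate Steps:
E(Q) = -½ + (9 + Q)/(21 + Q) (E(Q) = -½ + (Q + 9)/(Q + 21) = -½ + (9 + Q)/(21 + Q))
r = -181/230 (r = -181*1/230 = -181/230 ≈ -0.78696)
√(r + E(19)) = √(-181/230 + (-3 + 19)/(2*(21 + 19))) = √(-181/230 + (½)*16/40) = √(-181/230 + (½)*(1/40)*16) = √(-181/230 + ⅕) = √(-27/46) = 3*I*√138/46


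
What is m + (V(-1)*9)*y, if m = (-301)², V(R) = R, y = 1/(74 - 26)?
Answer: 1449613/16 ≈ 90601.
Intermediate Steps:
y = 1/48 ≈ 0.020833
m = 90601
m + (V(-1)*9)*y = 90601 - 1*9*(1/48) = 90601 - 9*1/48 = 90601 - 3/16 = 1449613/16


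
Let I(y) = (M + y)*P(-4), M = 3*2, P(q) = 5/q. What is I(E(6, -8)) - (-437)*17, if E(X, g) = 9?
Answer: 29641/4 ≈ 7410.3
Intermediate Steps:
M = 6
I(y) = -15/2 - 5*y/4 (I(y) = (6 + y)*(5/(-4)) = (6 + y)*(5*(-¼)) = (6 + y)*(-5/4) = -15/2 - 5*y/4)
I(E(6, -8)) - (-437)*17 = (-15/2 - 5/4*9) - (-437)*17 = (-15/2 - 45/4) - 1*(-7429) = -75/4 + 7429 = 29641/4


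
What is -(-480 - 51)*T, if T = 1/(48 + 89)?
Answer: 531/137 ≈ 3.8759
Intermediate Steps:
T = 1/137 ≈ 0.0072993
-(-480 - 51)*T = -(-480 - 51)/137 = -(-531)/137 = -1*(-531/137) = 531/137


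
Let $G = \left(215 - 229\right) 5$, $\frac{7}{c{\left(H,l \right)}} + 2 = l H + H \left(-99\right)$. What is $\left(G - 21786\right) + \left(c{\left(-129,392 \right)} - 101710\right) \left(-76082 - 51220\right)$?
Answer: $\frac{489416333545750}{37799} \approx 1.2948 \cdot 10^{10}$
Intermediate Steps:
$c{\left(H,l \right)} = \frac{7}{-2 - 99 H + H l}$ ($c{\left(H,l \right)} = \frac{7}{-2 + \left(l H + H \left(-99\right)\right)} = \frac{7}{-2 + \left(H l - 99 H\right)} = \frac{7}{-2 + \left(- 99 H + H l\right)} = \frac{7}{-2 - 99 H + H l}$)
$G = -70$ ($G = \left(-14\right) 5 = -70$)
$\left(G - 21786\right) + \left(c{\left(-129,392 \right)} - 101710\right) \left(-76082 - 51220\right) = \left(-70 - 21786\right) + \left(\frac{7}{-2 - -12771 - 50568} - 101710\right) \left(-76082 - 51220\right) = -21856 + \left(\frac{7}{-2 + 12771 - 50568} - 101710\right) \left(-127302\right) = -21856 + \left(\frac{7}{-37799} - 101710\right) \left(-127302\right) = -21856 + \left(7 \left(- \frac{1}{37799}\right) - 101710\right) \left(-127302\right) = -21856 + \left(- \frac{7}{37799} - 101710\right) \left(-127302\right) = -21856 - - \frac{489417159680694}{37799} = -21856 + \frac{489417159680694}{37799} = \frac{489416333545750}{37799}$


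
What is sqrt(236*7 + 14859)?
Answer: sqrt(16511) ≈ 128.50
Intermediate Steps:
sqrt(236*7 + 14859) = sqrt(1652 + 14859) = sqrt(16511)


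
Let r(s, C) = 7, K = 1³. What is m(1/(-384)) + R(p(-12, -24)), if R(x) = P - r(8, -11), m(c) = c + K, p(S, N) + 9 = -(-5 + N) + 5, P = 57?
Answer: 19583/384 ≈ 50.997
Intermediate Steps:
K = 1
p(S, N) = 1 - N (p(S, N) = -9 + (-(-5 + N) + 5) = -9 + ((5 - N) + 5) = -9 + (10 - N) = 1 - N)
m(c) = 1 + c (m(c) = c + 1 = 1 + c)
R(x) = 50 (R(x) = 57 - 1*7 = 57 - 7 = 50)
m(1/(-384)) + R(p(-12, -24)) = (1 + 1/(-384)) + 50 = (1 - 1/384) + 50 = 383/384 + 50 = 19583/384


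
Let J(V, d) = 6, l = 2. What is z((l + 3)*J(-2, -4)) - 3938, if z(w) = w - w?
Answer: -3938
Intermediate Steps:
z(w) = 0
z((l + 3)*J(-2, -4)) - 3938 = 0 - 3938 = -3938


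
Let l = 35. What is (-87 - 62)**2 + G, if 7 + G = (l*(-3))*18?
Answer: 20304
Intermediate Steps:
G = -1897 (G = -7 + (35*(-3))*18 = -7 - 105*18 = -7 - 1890 = -1897)
(-87 - 62)**2 + G = (-87 - 62)**2 - 1897 = (-149)**2 - 1897 = 22201 - 1897 = 20304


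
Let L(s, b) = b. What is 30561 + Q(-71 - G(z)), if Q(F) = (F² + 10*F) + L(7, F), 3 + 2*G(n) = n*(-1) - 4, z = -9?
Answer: 34953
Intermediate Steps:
G(n) = -7/2 - n/2 (G(n) = -3/2 + (n*(-1) - 4)/2 = -3/2 + (-n - 4)/2 = -3/2 + (-4 - n)/2 = -3/2 + (-2 - n/2) = -7/2 - n/2)
Q(F) = F² + 11*F (Q(F) = (F² + 10*F) + F = F² + 11*F)
30561 + Q(-71 - G(z)) = 30561 + (-71 - (-7/2 - ½*(-9)))*(11 + (-71 - (-7/2 - ½*(-9)))) = 30561 + (-71 - (-7/2 + 9/2))*(11 + (-71 - (-7/2 + 9/2))) = 30561 + (-71 - 1*1)*(11 + (-71 - 1*1)) = 30561 + (-71 - 1)*(11 + (-71 - 1)) = 30561 - 72*(11 - 72) = 30561 - 72*(-61) = 30561 + 4392 = 34953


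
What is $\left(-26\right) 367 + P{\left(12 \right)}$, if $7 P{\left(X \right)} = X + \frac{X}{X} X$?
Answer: $- \frac{66770}{7} \approx -9538.6$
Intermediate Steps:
$P{\left(X \right)} = \frac{2 X}{7}$ ($P{\left(X \right)} = \frac{X + \frac{X}{X} X}{7} = \frac{X + 1 X}{7} = \frac{X + X}{7} = \frac{2 X}{7}$)
$\left(-26\right) 367 + P{\left(12 \right)} = \left(-26\right) 367 + \frac{2}{7} \cdot 12 = -9542 + \frac{24}{7} = - \frac{66770}{7}$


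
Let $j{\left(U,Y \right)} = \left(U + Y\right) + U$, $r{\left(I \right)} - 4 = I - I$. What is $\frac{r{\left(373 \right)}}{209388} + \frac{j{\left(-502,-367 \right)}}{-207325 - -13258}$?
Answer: $\frac{2665252}{376252787} \approx 0.0070837$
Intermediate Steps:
$r{\left(I \right)} = 4$ ($r{\left(I \right)} = 4 + \left(I - I\right) = 4 + 0 = 4$)
$j{\left(U,Y \right)} = Y + 2 U$
$\frac{r{\left(373 \right)}}{209388} + \frac{j{\left(-502,-367 \right)}}{-207325 - -13258} = \frac{4}{209388} + \frac{-367 + 2 \left(-502\right)}{-207325 - -13258} = 4 \cdot \frac{1}{209388} + \frac{-367 - 1004}{-207325 + 13258} = \frac{1}{52347} - \frac{1371}{-194067} = \frac{1}{52347} - - \frac{457}{64689} = \frac{1}{52347} + \frac{457}{64689} = \frac{2665252}{376252787}$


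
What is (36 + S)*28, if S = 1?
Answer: 1036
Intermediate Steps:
(36 + S)*28 = (36 + 1)*28 = 37*28 = 1036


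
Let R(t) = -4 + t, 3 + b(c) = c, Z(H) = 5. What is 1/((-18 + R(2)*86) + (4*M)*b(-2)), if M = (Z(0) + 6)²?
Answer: -1/2610 ≈ -0.00038314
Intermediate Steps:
b(c) = -3 + c
M = 121 (M = (5 + 6)² = 11² = 121)
1/((-18 + R(2)*86) + (4*M)*b(-2)) = 1/((-18 + (-4 + 2)*86) + (4*121)*(-3 - 2)) = 1/((-18 - 2*86) + 484*(-5)) = 1/((-18 - 172) - 2420) = 1/(-190 - 2420) = 1/(-2610) = -1/2610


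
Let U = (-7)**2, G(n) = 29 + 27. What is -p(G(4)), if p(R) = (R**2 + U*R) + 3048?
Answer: -8928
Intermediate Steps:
G(n) = 56
U = 49
p(R) = 3048 + R**2 + 49*R (p(R) = (R**2 + 49*R) + 3048 = 3048 + R**2 + 49*R)
-p(G(4)) = -(3048 + 56**2 + 49*56) = -(3048 + 3136 + 2744) = -1*8928 = -8928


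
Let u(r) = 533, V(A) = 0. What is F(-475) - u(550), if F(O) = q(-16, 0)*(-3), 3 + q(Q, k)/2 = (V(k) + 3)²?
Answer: -569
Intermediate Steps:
q(Q, k) = 12 (q(Q, k) = -6 + 2*(0 + 3)² = -6 + 2*3² = -6 + 2*9 = -6 + 18 = 12)
F(O) = -36 (F(O) = 12*(-3) = -36)
F(-475) - u(550) = -36 - 1*533 = -36 - 533 = -569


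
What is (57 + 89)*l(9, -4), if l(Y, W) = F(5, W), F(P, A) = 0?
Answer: 0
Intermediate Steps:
l(Y, W) = 0
(57 + 89)*l(9, -4) = (57 + 89)*0 = 146*0 = 0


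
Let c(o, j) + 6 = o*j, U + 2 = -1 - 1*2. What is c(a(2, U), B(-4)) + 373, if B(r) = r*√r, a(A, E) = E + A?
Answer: 367 + 24*I ≈ 367.0 + 24.0*I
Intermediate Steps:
U = -5 (U = -2 + (-1 - 1*2) = -2 + (-1 - 2) = -2 - 3 = -5)
a(A, E) = A + E
B(r) = r^(3/2)
c(o, j) = -6 + j*o (c(o, j) = -6 + o*j = -6 + j*o)
c(a(2, U), B(-4)) + 373 = (-6 + (-4)^(3/2)*(2 - 5)) + 373 = (-6 - 8*I*(-3)) + 373 = (-6 + 24*I) + 373 = 367 + 24*I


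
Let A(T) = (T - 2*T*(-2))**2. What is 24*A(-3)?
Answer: 5400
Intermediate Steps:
A(T) = 25*T**2 (A(T) = (T + 4*T)**2 = (5*T)**2 = 25*T**2)
24*A(-3) = 24*(25*(-3)**2) = 24*(25*9) = 24*225 = 5400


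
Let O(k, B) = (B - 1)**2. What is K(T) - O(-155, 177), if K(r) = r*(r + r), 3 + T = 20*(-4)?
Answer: -17198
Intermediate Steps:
T = -83 (T = -3 + 20*(-4) = -3 - 80 = -83)
O(k, B) = (-1 + B)**2
K(r) = 2*r**2 (K(r) = r*(2*r) = 2*r**2)
K(T) - O(-155, 177) = 2*(-83)**2 - (-1 + 177)**2 = 2*6889 - 1*176**2 = 13778 - 1*30976 = 13778 - 30976 = -17198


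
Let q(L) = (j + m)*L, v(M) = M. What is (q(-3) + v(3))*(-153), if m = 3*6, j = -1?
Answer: 7344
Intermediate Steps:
m = 18
q(L) = 17*L (q(L) = (-1 + 18)*L = 17*L)
(q(-3) + v(3))*(-153) = (17*(-3) + 3)*(-153) = (-51 + 3)*(-153) = -48*(-153) = 7344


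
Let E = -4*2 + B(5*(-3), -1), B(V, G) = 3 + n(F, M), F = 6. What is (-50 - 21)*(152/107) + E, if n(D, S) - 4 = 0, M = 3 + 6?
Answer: -10899/107 ≈ -101.86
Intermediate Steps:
M = 9
n(D, S) = 4 (n(D, S) = 4 + 0 = 4)
B(V, G) = 7 (B(V, G) = 3 + 4 = 7)
E = -1 (E = -4*2 + 7 = -8 + 7 = -1)
(-50 - 21)*(152/107) + E = (-50 - 21)*(152/107) - 1 = -10792/107 - 1 = -10899/107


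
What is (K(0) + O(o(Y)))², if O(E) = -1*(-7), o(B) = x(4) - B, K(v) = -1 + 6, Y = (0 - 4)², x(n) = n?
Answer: 144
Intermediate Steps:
Y = 16 (Y = (-4)² = 16)
K(v) = 5
o(B) = 4 - B
O(E) = 7
(K(0) + O(o(Y)))² = (5 + 7)² = 12² = 144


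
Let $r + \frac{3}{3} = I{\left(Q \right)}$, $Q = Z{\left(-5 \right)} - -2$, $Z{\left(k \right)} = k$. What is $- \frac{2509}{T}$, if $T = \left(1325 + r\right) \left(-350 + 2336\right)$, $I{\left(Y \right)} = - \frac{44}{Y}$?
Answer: $- \frac{2509}{2658592} \approx -0.00094373$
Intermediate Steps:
$Q = -3$ ($Q = -5 - -2 = -5 + 2 = -3$)
$r = \frac{41}{3}$ ($r = -1 - \frac{44}{-3} = -1 - - \frac{44}{3} = -1 + \frac{44}{3} = \frac{41}{3} \approx 13.667$)
$T = 2658592$ ($T = \left(1325 + \frac{41}{3}\right) \left(-350 + 2336\right) = \frac{4016}{3} \cdot 1986 = 2658592$)
$- \frac{2509}{T} = - \frac{2509}{2658592}$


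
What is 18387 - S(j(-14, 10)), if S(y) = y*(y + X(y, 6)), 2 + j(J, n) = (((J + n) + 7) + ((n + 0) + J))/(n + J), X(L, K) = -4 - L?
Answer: 18380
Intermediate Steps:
j(J, n) = -2 + (7 + 2*J + 2*n)/(J + n) (j(J, n) = -2 + (((J + n) + 7) + ((n + 0) + J))/(n + J) = -2 + ((7 + J + n) + (n + J))/(J + n) = -2 + ((7 + J + n) + (J + n))/(J + n) = -2 + (7 + 2*J + 2*n)/(J + n))
S(y) = -4*y (S(y) = y*(y + (-4 - y)) = y*(-4) = -4*y)
18387 - S(j(-14, 10)) = 18387 - (-4)*7/(-14 + 10) = 18387 - (-4)*7/(-4) = 18387 - (-4)*7*(-1/4) = 18387 - (-4)*(-7)/4 = 18387 - 1*7 = 18387 - 7 = 18380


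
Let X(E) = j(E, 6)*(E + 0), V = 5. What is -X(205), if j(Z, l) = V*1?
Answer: -1025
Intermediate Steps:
j(Z, l) = 5 (j(Z, l) = 5*1 = 5)
X(E) = 5*E (X(E) = 5*(E + 0) = 5*E)
-X(205) = -5*205 = -1*1025 = -1025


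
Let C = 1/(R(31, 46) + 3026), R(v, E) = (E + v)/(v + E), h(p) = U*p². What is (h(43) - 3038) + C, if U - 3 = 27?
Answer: 158711665/3027 ≈ 52432.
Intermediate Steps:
U = 30 (U = 3 + 27 = 30)
h(p) = 30*p²
R(v, E) = 1 (R(v, E) = (E + v)/(E + v) = 1)
C = 1/3027 (C = 1/(1 + 3026) = 1/3027 ≈ 0.00033036)
(h(43) - 3038) + C = (30*43² - 3038) + 1/3027 = (30*1849 - 3038) + 1/3027 = (55470 - 3038) + 1/3027 = 52432 + 1/3027 = 158711665/3027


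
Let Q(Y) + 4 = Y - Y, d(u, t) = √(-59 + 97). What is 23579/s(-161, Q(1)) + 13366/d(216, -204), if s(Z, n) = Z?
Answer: -23579/161 + 6683*√38/19 ≈ 2021.8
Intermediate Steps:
d(u, t) = √38
Q(Y) = -4 (Q(Y) = -4 + (Y - Y) = -4 + 0 = -4)
23579/s(-161, Q(1)) + 13366/d(216, -204) = 23579/(-161) + 13366/(√38) = 23579*(-1/161) + 13366*(√38/38) = -23579/161 + 6683*√38/19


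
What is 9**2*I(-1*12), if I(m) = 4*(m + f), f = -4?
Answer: -5184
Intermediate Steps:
I(m) = -16 + 4*m (I(m) = 4*(m - 4) = 4*(-4 + m) = -16 + 4*m)
9**2*I(-1*12) = 9**2*(-16 + 4*(-1*12)) = 81*(-16 + 4*(-12)) = 81*(-16 - 48) = 81*(-64) = -5184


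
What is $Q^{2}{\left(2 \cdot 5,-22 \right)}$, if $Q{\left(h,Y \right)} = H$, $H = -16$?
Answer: $256$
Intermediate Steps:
$Q{\left(h,Y \right)} = -16$
$Q^{2}{\left(2 \cdot 5,-22 \right)} = \left(-16\right)^{2} = 256$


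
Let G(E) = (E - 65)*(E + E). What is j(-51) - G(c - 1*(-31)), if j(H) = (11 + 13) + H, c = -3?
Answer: 2045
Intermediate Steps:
j(H) = 24 + H
G(E) = 2*E*(-65 + E) (G(E) = (-65 + E)*(2*E) = 2*E*(-65 + E))
j(-51) - G(c - 1*(-31)) = (24 - 51) - 2*(-3 - 1*(-31))*(-65 + (-3 - 1*(-31))) = -27 - 2*(-3 + 31)*(-65 + (-3 + 31)) = -27 - 2*28*(-65 + 28) = -27 - 2*28*(-37) = -27 - 1*(-2072) = -27 + 2072 = 2045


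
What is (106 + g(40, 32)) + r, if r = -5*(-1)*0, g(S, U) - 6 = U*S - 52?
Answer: 1340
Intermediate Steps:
g(S, U) = -46 + S*U (g(S, U) = 6 + (U*S - 52) = 6 + (S*U - 52) = 6 + (-52 + S*U) = -46 + S*U)
r = 0 (r = 5*0 = 0)
(106 + g(40, 32)) + r = (106 + (-46 + 40*32)) + 0 = (106 + (-46 + 1280)) + 0 = (106 + 1234) + 0 = 1340 + 0 = 1340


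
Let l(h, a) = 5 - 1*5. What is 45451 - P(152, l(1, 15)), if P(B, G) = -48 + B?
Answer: 45347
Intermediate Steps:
l(h, a) = 0 (l(h, a) = 5 - 5 = 0)
45451 - P(152, l(1, 15)) = 45451 - (-48 + 152) = 45451 - 1*104 = 45451 - 104 = 45347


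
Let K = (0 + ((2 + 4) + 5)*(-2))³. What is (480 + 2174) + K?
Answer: -7994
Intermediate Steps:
K = -10648 (K = (0 + (6 + 5)*(-2))³ = (0 + 11*(-2))³ = (0 - 22)³ = (-22)³ = -10648)
(480 + 2174) + K = (480 + 2174) - 10648 = 2654 - 10648 = -7994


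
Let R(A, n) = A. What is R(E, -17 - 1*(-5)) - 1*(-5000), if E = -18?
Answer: 4982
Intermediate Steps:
R(E, -17 - 1*(-5)) - 1*(-5000) = -18 - 1*(-5000) = -18 + 5000 = 4982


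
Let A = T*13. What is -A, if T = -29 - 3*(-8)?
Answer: 65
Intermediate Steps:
T = -5 (T = -29 + 24 = -5)
A = -65 (A = -5*13 = -65)
-A = -1*(-65) = 65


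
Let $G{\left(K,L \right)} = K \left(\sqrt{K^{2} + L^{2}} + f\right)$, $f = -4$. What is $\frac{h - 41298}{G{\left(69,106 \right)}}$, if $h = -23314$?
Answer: $- \frac{258448}{1102689} - \frac{64612 \sqrt{15997}}{1102689} \approx -7.6454$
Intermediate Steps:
$G{\left(K,L \right)} = K \left(-4 + \sqrt{K^{2} + L^{2}}\right)$ ($G{\left(K,L \right)} = K \left(\sqrt{K^{2} + L^{2}} - 4\right) = K \left(-4 + \sqrt{K^{2} + L^{2}}\right)$)
$\frac{h - 41298}{G{\left(69,106 \right)}} = \frac{-23314 - 41298}{69 \left(-4 + \sqrt{69^{2} + 106^{2}}\right)} = \frac{-23314 - 41298}{69 \left(-4 + \sqrt{4761 + 11236}\right)} = - \frac{64612}{69 \left(-4 + \sqrt{15997}\right)} = - \frac{64612}{-276 + 69 \sqrt{15997}}$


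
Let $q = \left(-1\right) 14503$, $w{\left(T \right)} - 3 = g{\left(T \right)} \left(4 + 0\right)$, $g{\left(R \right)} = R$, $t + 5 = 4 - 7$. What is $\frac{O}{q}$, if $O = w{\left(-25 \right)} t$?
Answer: $- \frac{776}{14503} \approx -0.053506$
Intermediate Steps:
$t = -8$ ($t = -5 + \left(4 - 7\right) = -5 - 3 = -8$)
$w{\left(T \right)} = 3 + 4 T$ ($w{\left(T \right)} = 3 + T \left(4 + 0\right) = 3 + T 4 = 3 + 4 T$)
$O = 776$ ($O = \left(3 + 4 \left(-25\right)\right) \left(-8\right) = \left(3 - 100\right) \left(-8\right) = \left(-97\right) \left(-8\right) = 776$)
$q = -14503$
$\frac{O}{q} = \frac{776}{-14503} = 776 \left(- \frac{1}{14503}\right) = - \frac{776}{14503}$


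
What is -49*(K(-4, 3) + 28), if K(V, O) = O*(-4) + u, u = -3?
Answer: -637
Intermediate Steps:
K(V, O) = -3 - 4*O (K(V, O) = O*(-4) - 3 = -4*O - 3 = -3 - 4*O)
-49*(K(-4, 3) + 28) = -49*((-3 - 4*3) + 28) = -49*((-3 - 12) + 28) = -49*(-15 + 28) = -49*13 = -637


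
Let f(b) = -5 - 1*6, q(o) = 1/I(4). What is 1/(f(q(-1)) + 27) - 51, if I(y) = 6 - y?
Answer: -815/16 ≈ -50.938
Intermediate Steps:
q(o) = ½ (q(o) = 1/(6 - 1*4) = 1/(6 - 4) = 1/2 = ½)
f(b) = -11 (f(b) = -5 - 6 = -11)
1/(f(q(-1)) + 27) - 51 = 1/(-11 + 27) - 51 = 1/16 - 51 = -815/16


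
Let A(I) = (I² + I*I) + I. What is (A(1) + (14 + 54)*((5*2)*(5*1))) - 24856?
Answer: -21453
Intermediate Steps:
A(I) = I + 2*I² (A(I) = (I² + I²) + I = 2*I² + I = I + 2*I²)
(A(1) + (14 + 54)*((5*2)*(5*1))) - 24856 = (1*(1 + 2*1) + (14 + 54)*((5*2)*(5*1))) - 24856 = (1*(1 + 2) + 68*(10*5)) - 24856 = (1*3 + 68*50) - 24856 = (3 + 3400) - 24856 = 3403 - 24856 = -21453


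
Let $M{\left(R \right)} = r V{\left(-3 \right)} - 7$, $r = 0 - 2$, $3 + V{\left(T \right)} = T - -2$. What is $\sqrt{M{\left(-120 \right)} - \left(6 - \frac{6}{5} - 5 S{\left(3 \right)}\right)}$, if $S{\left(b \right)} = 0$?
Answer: $\frac{i \sqrt{95}}{5} \approx 1.9494 i$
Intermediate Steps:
$V{\left(T \right)} = -1 + T$ ($V{\left(T \right)} = -3 + \left(T - -2\right) = -3 + \left(T + 2\right) = -3 + \left(2 + T\right) = -1 + T$)
$r = -2$
$M{\left(R \right)} = 1$ ($M{\left(R \right)} = - 2 \left(-1 - 3\right) - 7 = \left(-2\right) \left(-4\right) - 7 = 8 - 7 = 1$)
$\sqrt{M{\left(-120 \right)} - \left(6 - \frac{6}{5} - 5 S{\left(3 \right)}\right)} = \sqrt{1 + \left(\left(-6 + \frac{24}{20}\right) + 5 \cdot 0\right)} = \sqrt{1 + \left(\left(-6 + 24 \cdot \frac{1}{20}\right) + 0\right)} = \sqrt{1 + \left(\left(-6 + \frac{6}{5}\right) + 0\right)} = \sqrt{1 + \left(- \frac{24}{5} + 0\right)} = \sqrt{1 - \frac{24}{5}} = \sqrt{- \frac{19}{5}} = \frac{i \sqrt{95}}{5}$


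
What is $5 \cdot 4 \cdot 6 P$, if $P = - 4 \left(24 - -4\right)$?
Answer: $-13440$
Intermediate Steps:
$P = -112$ ($P = - 4 \left(24 + 4\right) = \left(-4\right) 28 = -112$)
$5 \cdot 4 \cdot 6 P = 5 \cdot 4 \cdot 6 \left(-112\right) = 20 \cdot 6 \left(-112\right) = 120 \left(-112\right) = -13440$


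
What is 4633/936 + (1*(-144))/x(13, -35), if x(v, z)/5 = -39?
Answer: 26621/4680 ≈ 5.6882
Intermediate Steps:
x(v, z) = -195 (x(v, z) = 5*(-39) = -195)
4633/936 + (1*(-144))/x(13, -35) = 4633/936 + (1*(-144))/(-195) = 4633*(1/936) - 144*(-1/195) = 4633/936 + 48/65 = 26621/4680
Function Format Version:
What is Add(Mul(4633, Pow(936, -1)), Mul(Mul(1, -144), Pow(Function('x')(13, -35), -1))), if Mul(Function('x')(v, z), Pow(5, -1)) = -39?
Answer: Rational(26621, 4680) ≈ 5.6882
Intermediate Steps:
Function('x')(v, z) = -195 (Function('x')(v, z) = Mul(5, -39) = -195)
Add(Mul(4633, Pow(936, -1)), Mul(Mul(1, -144), Pow(Function('x')(13, -35), -1))) = Add(Mul(4633, Pow(936, -1)), Mul(Mul(1, -144), Pow(-195, -1))) = Add(Mul(4633, Rational(1, 936)), Mul(-144, Rational(-1, 195))) = Add(Rational(4633, 936), Rational(48, 65)) = Rational(26621, 4680)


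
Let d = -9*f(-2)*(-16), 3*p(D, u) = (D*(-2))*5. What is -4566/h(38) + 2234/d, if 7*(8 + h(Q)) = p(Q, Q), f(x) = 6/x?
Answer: 5024815/29592 ≈ 169.80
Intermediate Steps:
p(D, u) = -10*D/3 (p(D, u) = ((D*(-2))*5)/3 = (-2*D*5)/3 = (-10*D)/3 = -10*D/3)
h(Q) = -8 - 10*Q/21 (h(Q) = -8 + (-10*Q/3)/7 = -8 - 10*Q/21)
d = -432 (d = -54/(-2)*(-16) = -54*(-1)/2*(-16) = -9*(-3)*(-16) = 27*(-16) = -432)
-4566/h(38) + 2234/d = -4566/(-8 - 10/21*38) + 2234/(-432) = -4566/(-8 - 380/21) + 2234*(-1/432) = -4566/(-548/21) - 1117/216 = -4566*(-21/548) - 1117/216 = 47943/274 - 1117/216 = 5024815/29592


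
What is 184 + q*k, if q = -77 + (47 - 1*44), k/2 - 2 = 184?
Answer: -27344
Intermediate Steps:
k = 372 (k = 4 + 2*184 = 4 + 368 = 372)
q = -74 (q = -77 + (47 - 44) = -77 + 3 = -74)
184 + q*k = 184 - 74*372 = 184 - 27528 = -27344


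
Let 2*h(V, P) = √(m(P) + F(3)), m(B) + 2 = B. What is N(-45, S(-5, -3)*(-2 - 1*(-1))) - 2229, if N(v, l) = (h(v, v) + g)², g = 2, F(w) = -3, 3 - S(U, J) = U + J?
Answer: -4475/2 + 10*I*√2 ≈ -2237.5 + 14.142*I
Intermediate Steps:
S(U, J) = 3 - J - U (S(U, J) = 3 - (U + J) = 3 - (J + U) = 3 + (-J - U) = 3 - J - U)
m(B) = -2 + B
h(V, P) = √(-5 + P)/2 (h(V, P) = √((-2 + P) - 3)/2 = √(-5 + P)/2)
N(v, l) = (2 + √(-5 + v)/2)² (N(v, l) = (√(-5 + v)/2 + 2)² = (2 + √(-5 + v)/2)²)
N(-45, S(-5, -3)*(-2 - 1*(-1))) - 2229 = (4 + √(-5 - 45))²/4 - 2229 = (4 + √(-50))²/4 - 2229 = (4 + 5*I*√2)²/4 - 2229 = -2229 + (4 + 5*I*√2)²/4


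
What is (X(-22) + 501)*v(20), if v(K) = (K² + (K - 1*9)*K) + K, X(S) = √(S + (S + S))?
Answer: 320640 + 640*I*√66 ≈ 3.2064e+5 + 5199.4*I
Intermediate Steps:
X(S) = √3*√S (X(S) = √(S + 2*S) = √(3*S) = √3*√S)
v(K) = K + K² + K*(-9 + K) (v(K) = (K² + (K - 9)*K) + K = (K² + (-9 + K)*K) + K = (K² + K*(-9 + K)) + K = K + K² + K*(-9 + K))
(X(-22) + 501)*v(20) = (√3*√(-22) + 501)*(2*20*(-4 + 20)) = (√3*(I*√22) + 501)*(2*20*16) = (I*√66 + 501)*640 = (501 + I*√66)*640 = 320640 + 640*I*√66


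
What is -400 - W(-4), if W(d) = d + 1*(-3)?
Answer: -393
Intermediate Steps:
W(d) = -3 + d (W(d) = d - 3 = -3 + d)
-400 - W(-4) = -400 - (-3 - 4) = -400 - 1*(-7) = -400 + 7 = -393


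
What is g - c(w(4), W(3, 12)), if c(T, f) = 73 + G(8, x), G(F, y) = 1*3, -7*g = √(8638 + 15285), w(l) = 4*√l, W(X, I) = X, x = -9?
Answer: -76 - √23923/7 ≈ -98.096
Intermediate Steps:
g = -√23923/7 (g = -√(8638 + 15285)/7 = -√23923/7 ≈ -22.096)
G(F, y) = 3
c(T, f) = 76 (c(T, f) = 73 + 3 = 76)
g - c(w(4), W(3, 12)) = -√23923/7 - 1*76 = -√23923/7 - 76 = -76 - √23923/7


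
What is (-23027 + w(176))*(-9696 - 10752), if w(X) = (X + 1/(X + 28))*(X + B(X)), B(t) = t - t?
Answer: -2763499488/17 ≈ -1.6256e+8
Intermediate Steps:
B(t) = 0
w(X) = X*(X + 1/(28 + X)) (w(X) = (X + 1/(X + 28))*(X + 0) = (X + 1/(28 + X))*X = X*(X + 1/(28 + X)))
(-23027 + w(176))*(-9696 - 10752) = (-23027 + 176*(1 + 176² + 28*176)/(28 + 176))*(-9696 - 10752) = (-23027 + 176*(1 + 30976 + 4928)/204)*(-20448) = (-23027 + 176*(1/204)*35905)*(-20448) = (-23027 + 1579820/51)*(-20448) = (405443/51)*(-20448) = -2763499488/17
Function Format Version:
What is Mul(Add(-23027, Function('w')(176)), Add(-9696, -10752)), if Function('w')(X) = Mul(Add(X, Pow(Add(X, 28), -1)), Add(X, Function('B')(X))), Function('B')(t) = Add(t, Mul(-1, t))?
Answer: Rational(-2763499488, 17) ≈ -1.6256e+8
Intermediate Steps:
Function('B')(t) = 0
Function('w')(X) = Mul(X, Add(X, Pow(Add(28, X), -1))) (Function('w')(X) = Mul(Add(X, Pow(Add(X, 28), -1)), Add(X, 0)) = Mul(Add(X, Pow(Add(28, X), -1)), X) = Mul(X, Add(X, Pow(Add(28, X), -1))))
Mul(Add(-23027, Function('w')(176)), Add(-9696, -10752)) = Mul(Add(-23027, Mul(176, Pow(Add(28, 176), -1), Add(1, Pow(176, 2), Mul(28, 176)))), Add(-9696, -10752)) = Mul(Add(-23027, Mul(176, Pow(204, -1), Add(1, 30976, 4928))), -20448) = Mul(Add(-23027, Mul(176, Rational(1, 204), 35905)), -20448) = Mul(Add(-23027, Rational(1579820, 51)), -20448) = Mul(Rational(405443, 51), -20448) = Rational(-2763499488, 17)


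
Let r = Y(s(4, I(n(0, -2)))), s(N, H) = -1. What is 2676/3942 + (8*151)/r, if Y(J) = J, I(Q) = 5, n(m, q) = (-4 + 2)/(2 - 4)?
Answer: -793210/657 ≈ -1207.3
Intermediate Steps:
n(m, q) = 1 (n(m, q) = -2/(-2) = -2*(-½) = 1)
r = -1
2676/3942 + (8*151)/r = 2676/3942 + (8*151)/(-1) = 2676*(1/3942) + 1208*(-1) = 446/657 - 1208 = -793210/657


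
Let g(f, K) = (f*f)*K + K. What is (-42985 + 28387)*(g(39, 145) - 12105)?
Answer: -3044923830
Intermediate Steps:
g(f, K) = K + K*f² (g(f, K) = f²*K + K = K*f² + K = K + K*f²)
(-42985 + 28387)*(g(39, 145) - 12105) = (-42985 + 28387)*(145*(1 + 39²) - 12105) = -14598*(145*(1 + 1521) - 12105) = -14598*(145*1522 - 12105) = -14598*(220690 - 12105) = -14598*208585 = -3044923830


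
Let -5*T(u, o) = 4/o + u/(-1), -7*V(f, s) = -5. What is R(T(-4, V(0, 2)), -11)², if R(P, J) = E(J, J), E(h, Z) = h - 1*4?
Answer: 225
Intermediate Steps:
E(h, Z) = -4 + h (E(h, Z) = h - 4 = -4 + h)
V(f, s) = 5/7 (V(f, s) = -⅐*(-5) = 5/7)
T(u, o) = -4/(5*o) + u/5 (T(u, o) = -(4/o + u/(-1))/5 = -(4/o + u*(-1))/5 = -(4/o - u)/5 = -(-u + 4/o)/5 = -4/(5*o) + u/5)
R(P, J) = -4 + J
R(T(-4, V(0, 2)), -11)² = (-4 - 11)² = (-15)² = 225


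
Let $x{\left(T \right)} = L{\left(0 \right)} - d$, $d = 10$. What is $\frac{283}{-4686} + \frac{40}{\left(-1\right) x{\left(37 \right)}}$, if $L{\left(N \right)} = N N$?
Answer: $\frac{18461}{4686} \approx 3.9396$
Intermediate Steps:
$L{\left(N \right)} = N^{2}$
$x{\left(T \right)} = -10$ ($x{\left(T \right)} = 0^{2} - 10 = 0 - 10 = -10$)
$\frac{283}{-4686} + \frac{40}{\left(-1\right) x{\left(37 \right)}} = \frac{283}{-4686} + \frac{40}{\left(-1\right) \left(-10\right)} = 283 \left(- \frac{1}{4686}\right) + \frac{40}{10} = - \frac{283}{4686} + 40 \cdot \frac{1}{10} = - \frac{283}{4686} + 4 = \frac{18461}{4686}$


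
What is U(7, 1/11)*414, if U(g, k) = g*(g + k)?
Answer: 226044/11 ≈ 20549.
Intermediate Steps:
U(7, 1/11)*414 = (7*(7 + 1/11))*414 = (7*(78/11))*414 = (546/11)*414 = 226044/11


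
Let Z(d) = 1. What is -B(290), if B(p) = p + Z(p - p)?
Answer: -291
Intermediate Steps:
B(p) = 1 + p (B(p) = p + 1 = 1 + p)
-B(290) = -(1 + 290) = -1*291 = -291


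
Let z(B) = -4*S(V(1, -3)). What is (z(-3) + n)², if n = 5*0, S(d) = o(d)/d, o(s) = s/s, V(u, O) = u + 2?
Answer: 16/9 ≈ 1.7778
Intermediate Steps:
V(u, O) = 2 + u
o(s) = 1
S(d) = 1/d
z(B) = -4/3 (z(B) = -4/(2 + 1) = -4/3)
n = 0
(z(-3) + n)² = (-4/3 + 0)² = (-4/3)² = 16/9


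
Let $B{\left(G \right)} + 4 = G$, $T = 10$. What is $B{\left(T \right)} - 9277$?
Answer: $-9271$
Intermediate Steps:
$B{\left(G \right)} = -4 + G$
$B{\left(T \right)} - 9277 = \left(-4 + 10\right) - 9277 = 6 - 9277 = -9271$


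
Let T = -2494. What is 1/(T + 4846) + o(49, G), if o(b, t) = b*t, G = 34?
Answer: 3918433/2352 ≈ 1666.0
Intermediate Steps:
1/(T + 4846) + o(49, G) = 1/(-2494 + 4846) + 49*34 = 1/2352 + 1666 = 3918433/2352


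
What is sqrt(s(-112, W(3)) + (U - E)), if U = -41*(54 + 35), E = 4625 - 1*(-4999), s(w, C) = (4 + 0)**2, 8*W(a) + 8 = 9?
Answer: 3*I*sqrt(1473) ≈ 115.14*I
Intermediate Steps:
W(a) = 1/8 (W(a) = -1 + (1/8)*9 = -1 + 9/8 = 1/8)
s(w, C) = 16 (s(w, C) = 4**2 = 16)
E = 9624 (E = 4625 + 4999 = 9624)
U = -3649 (U = -41*89 = -3649)
sqrt(s(-112, W(3)) + (U - E)) = sqrt(16 + (-3649 - 1*9624)) = sqrt(16 + (-3649 - 9624)) = sqrt(16 - 13273) = sqrt(-13257) = 3*I*sqrt(1473)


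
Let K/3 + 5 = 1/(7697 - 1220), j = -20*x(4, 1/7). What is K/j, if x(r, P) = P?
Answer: 56672/10795 ≈ 5.2498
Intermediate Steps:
j = -20/7 ≈ -2.8571
K = -32384/2159 (K = -15 + 3/(7697 - 1220) = -15 + 3/6477 = -15 + 3*(1/6477) = -15 + 1/2159 = -32384/2159 ≈ -15.000)
K/j = -32384/(2159*(-20/7)) = -32384/2159*(-7/20) = 56672/10795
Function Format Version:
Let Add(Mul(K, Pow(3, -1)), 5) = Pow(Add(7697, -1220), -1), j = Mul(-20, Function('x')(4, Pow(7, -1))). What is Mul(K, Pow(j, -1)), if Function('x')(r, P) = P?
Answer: Rational(56672, 10795) ≈ 5.2498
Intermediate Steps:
j = Rational(-20, 7) (j = Mul(-20, Pow(7, -1)) = Mul(-20, Rational(1, 7)) = Rational(-20, 7) ≈ -2.8571)
K = Rational(-32384, 2159) (K = Add(-15, Mul(3, Pow(Add(7697, -1220), -1))) = Add(-15, Mul(3, Pow(6477, -1))) = Add(-15, Mul(3, Rational(1, 6477))) = Add(-15, Rational(1, 2159)) = Rational(-32384, 2159) ≈ -15.000)
Mul(K, Pow(j, -1)) = Mul(Rational(-32384, 2159), Pow(Rational(-20, 7), -1)) = Mul(Rational(-32384, 2159), Rational(-7, 20)) = Rational(56672, 10795)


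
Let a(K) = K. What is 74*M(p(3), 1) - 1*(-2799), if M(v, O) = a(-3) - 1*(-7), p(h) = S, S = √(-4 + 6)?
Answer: 3095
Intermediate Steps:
S = √2 ≈ 1.4142
p(h) = √2
M(v, O) = 4 (M(v, O) = -3 - 1*(-7) = -3 + 7 = 4)
74*M(p(3), 1) - 1*(-2799) = 74*4 - 1*(-2799) = 296 + 2799 = 3095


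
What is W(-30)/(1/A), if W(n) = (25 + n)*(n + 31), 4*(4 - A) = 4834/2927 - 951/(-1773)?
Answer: -119464795/6919428 ≈ -17.265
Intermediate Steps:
A = 23892959/6919428 (A = 4 - (4834/2927 - 951/(-1773))/4 = 4 - (4834*(1/2927) - 951*(-1/1773))/4 = 4 - (4834/2927 + 317/591)/4 = 4 - ¼*3784753/1729857 = 4 - 3784753/6919428 = 23892959/6919428 ≈ 3.4530)
W(n) = (25 + n)*(31 + n)
W(-30)/(1/A) = (775 + (-30)² + 56*(-30))/(1/(23892959/6919428)) = (775 + 900 - 1680)/(6919428/23892959) = -5*23892959/6919428 = -119464795/6919428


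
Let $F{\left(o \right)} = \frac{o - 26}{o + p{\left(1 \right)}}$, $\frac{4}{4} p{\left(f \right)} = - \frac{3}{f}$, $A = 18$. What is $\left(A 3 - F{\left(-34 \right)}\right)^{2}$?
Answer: $\frac{3755844}{1369} \approx 2743.5$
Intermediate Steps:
$p{\left(f \right)} = - \frac{3}{f}$
$F{\left(o \right)} = \frac{-26 + o}{-3 + o}$ ($F{\left(o \right)} = \frac{o - 26}{o - \frac{3}{1}} = \frac{-26 + o}{o - 3} = \frac{-26 + o}{-3 + o}$)
$\left(A 3 - F{\left(-34 \right)}\right)^{2} = \left(18 \cdot 3 - \frac{-26 - 34}{-3 - 34}\right)^{2} = \left(54 - \frac{1}{-37} \left(-60\right)\right)^{2} = \left(54 - \left(- \frac{1}{37}\right) \left(-60\right)\right)^{2} = \left(54 - \frac{60}{37}\right)^{2} = \left(\frac{1938}{37}\right)^{2} = \frac{3755844}{1369}$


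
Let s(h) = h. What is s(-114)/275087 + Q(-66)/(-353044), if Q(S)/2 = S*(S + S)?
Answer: -1208340726/24279453707 ≈ -0.049768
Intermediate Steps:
Q(S) = 4*S**2 (Q(S) = 2*(S*(S + S)) = 2*(S*(2*S)) = 2*(2*S**2) = 4*S**2)
s(-114)/275087 + Q(-66)/(-353044) = -114/275087 + (4*(-66)**2)/(-353044) = -114*1/275087 + (4*4356)*(-1/353044) = -114/275087 + 17424*(-1/353044) = -114/275087 - 4356/88261 = -1208340726/24279453707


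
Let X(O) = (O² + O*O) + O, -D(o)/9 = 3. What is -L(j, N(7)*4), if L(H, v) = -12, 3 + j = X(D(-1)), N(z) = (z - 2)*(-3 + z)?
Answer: 12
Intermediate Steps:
D(o) = -27 (D(o) = -9*3 = -27)
X(O) = O + 2*O² (X(O) = (O² + O²) + O = 2*O² + O = O + 2*O²)
N(z) = (-3 + z)*(-2 + z) (N(z) = (-2 + z)*(-3 + z) = (-3 + z)*(-2 + z))
j = 1428 (j = -3 - 27*(1 + 2*(-27)) = -3 - 27*(1 - 54) = -3 - 27*(-53) = -3 + 1431 = 1428)
-L(j, N(7)*4) = -1*(-12) = 12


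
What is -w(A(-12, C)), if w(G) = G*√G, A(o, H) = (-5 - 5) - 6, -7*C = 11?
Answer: 64*I ≈ 64.0*I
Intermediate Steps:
C = -11/7 (C = -⅐*11 = -11/7 ≈ -1.5714)
A(o, H) = -16 (A(o, H) = -10 - 6 = -16)
w(G) = G^(3/2)
-w(A(-12, C)) = -(-16)^(3/2) = -(-64)*I = 64*I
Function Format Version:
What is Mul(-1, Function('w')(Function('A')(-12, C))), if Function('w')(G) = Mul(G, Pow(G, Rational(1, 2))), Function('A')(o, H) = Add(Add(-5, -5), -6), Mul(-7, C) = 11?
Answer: Mul(64, I) ≈ Mul(64.000, I)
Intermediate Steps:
C = Rational(-11, 7) (C = Mul(Rational(-1, 7), 11) = Rational(-11, 7) ≈ -1.5714)
Function('A')(o, H) = -16 (Function('A')(o, H) = Add(-10, -6) = -16)
Function('w')(G) = Pow(G, Rational(3, 2))
Mul(-1, Function('w')(Function('A')(-12, C))) = Mul(-1, Pow(-16, Rational(3, 2))) = Mul(-1, Mul(-64, I)) = Mul(64, I)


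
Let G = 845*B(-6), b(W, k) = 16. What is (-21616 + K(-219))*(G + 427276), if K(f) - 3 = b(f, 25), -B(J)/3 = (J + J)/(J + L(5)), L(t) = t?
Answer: -8570899032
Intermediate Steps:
B(J) = -6*J/(5 + J) (B(J) = -3*(J + J)/(J + 5) = -3*2*J/(5 + J) = -6*J/(5 + J))
K(f) = 19 (K(f) = 3 + 16 = 19)
G = -30420 (G = 845*(-6*(-6)/(5 - 6)) = 845*(-6*(-6)/(-1)) = 845*(-6*(-6)*(-1)) = 845*(-36) = -30420)
(-21616 + K(-219))*(G + 427276) = (-21616 + 19)*(-30420 + 427276) = -21597*396856 = -8570899032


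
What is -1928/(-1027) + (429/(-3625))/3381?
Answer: 7876456139/4195680125 ≈ 1.8773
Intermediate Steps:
-1928/(-1027) + (429/(-3625))/3381 = -1928*(-1/1027) + (429*(-1/3625))*(1/3381) = 1928/1027 - 429/3625*1/3381 = 1928/1027 - 143/4085375 = 7876456139/4195680125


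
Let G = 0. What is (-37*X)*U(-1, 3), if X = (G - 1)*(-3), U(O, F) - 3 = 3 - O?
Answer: -777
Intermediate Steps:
U(O, F) = 6 - O (U(O, F) = 3 + (3 - O) = 6 - O)
X = 3 (X = (0 - 1)*(-3) = -1*(-3) = 3)
(-37*X)*U(-1, 3) = (-37*3)*(6 - 1*(-1)) = -111*(6 + 1) = -111*7 = -777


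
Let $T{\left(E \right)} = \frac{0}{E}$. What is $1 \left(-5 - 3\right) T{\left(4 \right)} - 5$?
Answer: $-5$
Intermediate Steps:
$T{\left(E \right)} = 0$
$1 \left(-5 - 3\right) T{\left(4 \right)} - 5 = 1 \left(-5 - 3\right) 0 - 5 = 1 \left(-8\right) 0 - 5 = \left(-8\right) 0 - 5 = 0 - 5 = -5$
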